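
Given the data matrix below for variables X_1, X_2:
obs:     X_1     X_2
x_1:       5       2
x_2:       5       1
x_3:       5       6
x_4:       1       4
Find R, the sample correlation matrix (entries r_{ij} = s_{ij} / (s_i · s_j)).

Step 1 — column means:
  mean(X_1) = (5 + 5 + 5 + 1) / 4 = 16/4 = 4
  mean(X_2) = (2 + 1 + 6 + 4) / 4 = 13/4 = 3.25

Step 2 — sample variances and covariances s[i,j] = (1/(n-1)) · Σ_k (x_{k,i} - mean_i) · (x_{k,j} - mean_j), with n-1 = 3:
  s[X_1,X_1] = ((1)·(1) + (1)·(1) + (1)·(1) + (-3)·(-3)) / 3 = 12/3 = 4
  s[X_1,X_2] = ((1)·(-1.25) + (1)·(-2.25) + (1)·(2.75) + (-3)·(0.75)) / 3 = -3/3 = -1
  s[X_2,X_2] = ((-1.25)·(-1.25) + (-2.25)·(-2.25) + (2.75)·(2.75) + (0.75)·(0.75)) / 3 = 14.75/3 = 4.9167
  Sample standard deviations s_i = √(s[i,i]):
  s(X_1) = √(4) = 2
  s(X_2) = √(4.9167) = 2.2174

Step 3 — r_{ij} = s_{ij} / (s_i · s_j):
  r[X_1,X_1] = 1 (diagonal).
  r[X_1,X_2] = -1 / (2 · 2.2174) = -1 / 4.4347 = -0.2255
  r[X_2,X_2] = 1 (diagonal).

R is symmetric with unit diagonal. Assembling:

R = [[1, -0.2255],
 [-0.2255, 1]]


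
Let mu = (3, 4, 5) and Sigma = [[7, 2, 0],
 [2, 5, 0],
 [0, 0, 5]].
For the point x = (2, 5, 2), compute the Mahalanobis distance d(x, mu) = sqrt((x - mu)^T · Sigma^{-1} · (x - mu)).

Step 1 — centre the observation: (x - mu) = (-1, 1, -3).

Step 2 — invert Sigma (cofactor / det for 3×3, or solve directly):
  Sigma^{-1} = [[0.1613, -0.0645, 0],
 [-0.0645, 0.2258, 0],
 [0, 0, 0.2]].

Step 3 — form the quadratic (x - mu)^T · Sigma^{-1} · (x - mu):
  Sigma^{-1} · (x - mu) = (-0.2258, 0.2903, -0.6).
  (x - mu)^T · [Sigma^{-1} · (x - mu)] = (-1)·(-0.2258) + (1)·(0.2903) + (-3)·(-0.6) = 2.3161.

Step 4 — take square root: d = √(2.3161) ≈ 1.5219.

d(x, mu) = √(2.3161) ≈ 1.5219


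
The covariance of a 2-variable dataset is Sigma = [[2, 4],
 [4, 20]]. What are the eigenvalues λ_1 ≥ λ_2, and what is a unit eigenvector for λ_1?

Step 1 — characteristic polynomial of 2×2 Sigma:
  det(Sigma - λI) = λ² - trace · λ + det = 0.
  trace = 2 + 20 = 22, det = 2·20 - (4)² = 24.
Step 2 — discriminant:
  Δ = trace² - 4·det = 484 - 96 = 388.
Step 3 — eigenvalues:
  λ = (trace ± √Δ)/2 = (22 ± 19.6977)/2,
  λ_1 = 20.8489,  λ_2 = 1.1511.

Step 4 — unit eigenvector for λ_1: solve (Sigma - λ_1 I)v = 0. First row:
  (2 - 20.8489)·v_x + (4)·v_y = 0, i.e. (-18.8489)·v_x + (4)·v_y = 0,
  so v ∝ (b, λ_1 - a) = (4, 18.8489) = u.
  ||u|| = √((4)² + (18.8489)²) = √(371.2794) ≈ 19.2686,
  v_1 = u/||u|| ≈ (0.2076, 0.9782) (||v_1|| = 1).

λ_1 = 20.8489,  λ_2 = 1.1511;  v_1 ≈ (0.2076, 0.9782)


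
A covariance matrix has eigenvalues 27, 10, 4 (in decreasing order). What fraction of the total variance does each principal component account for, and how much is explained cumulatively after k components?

Step 1 — total variance = trace(Sigma) = Σ λ_i = 27 + 10 + 4 = 41.

Step 2 — fraction explained by component i = λ_i / Σ λ:
  PC1: 27/41 = 0.6585
  PC2: 10/41 = 0.2439
  PC3: 4/41 = 0.0976

Step 3 — cumulative fraction after k components = (λ_1 + ... + λ_k) / Σ λ:
  k = 1: 27/41 = 0.6585
  k = 2: (27 + 10)/41 = 37/41 = 0.9024
  k = 3: (27 + 10 + 4)/41 = 41/41 = 1

Summary (fraction, with percent):

explained: PC1 0.6585 (65.85%), PC2 0.2439 (24.39%), PC3 0.0976 (9.76%);  cumulative: 0.6585, 0.9024, 1


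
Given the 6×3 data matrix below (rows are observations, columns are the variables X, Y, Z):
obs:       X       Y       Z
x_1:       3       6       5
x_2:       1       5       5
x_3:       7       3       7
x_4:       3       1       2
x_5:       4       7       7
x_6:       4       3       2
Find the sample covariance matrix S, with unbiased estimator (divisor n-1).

Step 1 — column means:
  mean(X) = (3 + 1 + 7 + 3 + 4 + 4) / 6 = 22/6 = 3.6667
  mean(Y) = (6 + 5 + 3 + 1 + 7 + 3) / 6 = 25/6 = 4.1667
  mean(Z) = (5 + 5 + 7 + 2 + 7 + 2) / 6 = 28/6 = 4.6667

Step 2 — sample covariance S[i,j] = (1/(n-1)) · Σ_k (x_{k,i} - mean_i) · (x_{k,j} - mean_j), with n-1 = 5.
  S[X,X] = ((-0.6667)·(-0.6667) + (-2.6667)·(-2.6667) + (3.3333)·(3.3333) + (-0.6667)·(-0.6667) + (0.3333)·(0.3333) + (0.3333)·(0.3333)) / 5 = 19.3333/5 = 3.8667
  S[X,Y] = ((-0.6667)·(1.8333) + (-2.6667)·(0.8333) + (3.3333)·(-1.1667) + (-0.6667)·(-3.1667) + (0.3333)·(2.8333) + (0.3333)·(-1.1667)) / 5 = -4.6667/5 = -0.9333
  S[X,Z] = ((-0.6667)·(0.3333) + (-2.6667)·(0.3333) + (3.3333)·(2.3333) + (-0.6667)·(-2.6667) + (0.3333)·(2.3333) + (0.3333)·(-2.6667)) / 5 = 8.3333/5 = 1.6667
  S[Y,Y] = ((1.8333)·(1.8333) + (0.8333)·(0.8333) + (-1.1667)·(-1.1667) + (-3.1667)·(-3.1667) + (2.8333)·(2.8333) + (-1.1667)·(-1.1667)) / 5 = 24.8333/5 = 4.9667
  S[Y,Z] = ((1.8333)·(0.3333) + (0.8333)·(0.3333) + (-1.1667)·(2.3333) + (-3.1667)·(-2.6667) + (2.8333)·(2.3333) + (-1.1667)·(-2.6667)) / 5 = 16.3333/5 = 3.2667
  S[Z,Z] = ((0.3333)·(0.3333) + (0.3333)·(0.3333) + (2.3333)·(2.3333) + (-2.6667)·(-2.6667) + (2.3333)·(2.3333) + (-2.6667)·(-2.6667)) / 5 = 25.3333/5 = 5.0667

S is symmetric (S[j,i] = S[i,j]). Assembling:

S = [[3.8667, -0.9333, 1.6667],
 [-0.9333, 4.9667, 3.2667],
 [1.6667, 3.2667, 5.0667]]


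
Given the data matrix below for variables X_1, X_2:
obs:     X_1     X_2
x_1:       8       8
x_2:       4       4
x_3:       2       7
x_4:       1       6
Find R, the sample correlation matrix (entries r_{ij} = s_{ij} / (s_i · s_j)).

Step 1 — column means:
  mean(X_1) = (8 + 4 + 2 + 1) / 4 = 15/4 = 3.75
  mean(X_2) = (8 + 4 + 7 + 6) / 4 = 25/4 = 6.25

Step 2 — sample variances and covariances s[i,j] = (1/(n-1)) · Σ_k (x_{k,i} - mean_i) · (x_{k,j} - mean_j), with n-1 = 3:
  s[X_1,X_1] = ((4.25)·(4.25) + (0.25)·(0.25) + (-1.75)·(-1.75) + (-2.75)·(-2.75)) / 3 = 28.75/3 = 9.5833
  s[X_1,X_2] = ((4.25)·(1.75) + (0.25)·(-2.25) + (-1.75)·(0.75) + (-2.75)·(-0.25)) / 3 = 6.25/3 = 2.0833
  s[X_2,X_2] = ((1.75)·(1.75) + (-2.25)·(-2.25) + (0.75)·(0.75) + (-0.25)·(-0.25)) / 3 = 8.75/3 = 2.9167
  Sample standard deviations s_i = √(s[i,i]):
  s(X_1) = √(9.5833) = 3.0957
  s(X_2) = √(2.9167) = 1.7078

Step 3 — r_{ij} = s_{ij} / (s_i · s_j):
  r[X_1,X_1] = 1 (diagonal).
  r[X_1,X_2] = 2.0833 / (3.0957 · 1.7078) = 2.0833 / 5.2869 = 0.3941
  r[X_2,X_2] = 1 (diagonal).

R is symmetric with unit diagonal. Assembling:

R = [[1, 0.3941],
 [0.3941, 1]]


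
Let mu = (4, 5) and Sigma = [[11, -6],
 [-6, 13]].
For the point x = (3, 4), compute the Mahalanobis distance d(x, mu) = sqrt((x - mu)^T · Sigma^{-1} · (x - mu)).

Step 1 — centre the observation: (x - mu) = (-1, -1).

Step 2 — invert Sigma. det(Sigma) = 11·13 - (-6)² = 107.
  Sigma^{-1} = (1/det) · [[d, -b], [-b, a]] = [[0.1215, 0.0561],
 [0.0561, 0.1028]].

Step 3 — form the quadratic (x - mu)^T · Sigma^{-1} · (x - mu):
  Sigma^{-1} · (x - mu) = (-0.1776, -0.1589).
  (x - mu)^T · [Sigma^{-1} · (x - mu)] = (-1)·(-0.1776) + (-1)·(-0.1589) = 0.3364.

Step 4 — take square root: d = √(0.3364) ≈ 0.58.

d(x, mu) = √(0.3364) ≈ 0.58


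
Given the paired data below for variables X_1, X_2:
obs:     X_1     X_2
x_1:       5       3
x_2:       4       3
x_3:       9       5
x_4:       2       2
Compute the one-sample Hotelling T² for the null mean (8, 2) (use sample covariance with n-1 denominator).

Step 1 — sample mean vector:
  mean(X_1) = (5 + 4 + 9 + 2) / 4 = 20/4 = 5
  mean(X_2) = (3 + 3 + 5 + 2) / 4 = 13/4 = 3.25
  x̄ = (5, 3.25),  deviation x̄ - mu_0 = (5, 3.25) - (8, 2) = (-3, 1.25).

Step 2 — sample covariance matrix, S[i,j] = (1/(n-1)) · Σ_k (x_{k,i} - mean_i) · (x_{k,j} - mean_j), divisor n-1 = 3:
  S[X_1,X_1] = ((0)·(0) + (-1)·(-1) + (4)·(4) + (-3)·(-3)) / 3 = 26/3 = 8.6667
  S[X_1,X_2] = ((0)·(-0.25) + (-1)·(-0.25) + (4)·(1.75) + (-3)·(-1.25)) / 3 = 11/3 = 3.6667
  S[X_2,X_2] = ((-0.25)·(-0.25) + (-0.25)·(-0.25) + (1.75)·(1.75) + (-1.25)·(-1.25)) / 3 = 4.75/3 = 1.5833
  S = [[8.6667, 3.6667],
 [3.6667, 1.5833]].

Step 3 — invert S. det(S) = 8.6667·1.5833 - (3.6667)² = 0.2778.
  S^{-1} = (1/det) · [[d, -b], [-b, a]] = [[5.7, -13.2],
 [-13.2, 31.2]].

Step 4 — quadratic form (x̄ - mu_0)^T · S^{-1} · (x̄ - mu_0):
  S^{-1} · (x̄ - mu_0) = (-33.6, 78.6),
  (x̄ - mu_0)^T · [...] = (-3)·(-33.6) + (1.25)·(78.6) = 199.05.

Step 5 — scale by n: T² = 4 · 199.05 = 796.2.

T² ≈ 796.2


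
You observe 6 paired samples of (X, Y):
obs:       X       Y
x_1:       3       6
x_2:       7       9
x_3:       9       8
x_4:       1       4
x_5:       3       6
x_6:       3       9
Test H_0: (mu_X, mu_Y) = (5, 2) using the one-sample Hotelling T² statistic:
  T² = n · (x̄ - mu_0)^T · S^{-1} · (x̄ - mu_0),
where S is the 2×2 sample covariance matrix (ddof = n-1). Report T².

Step 1 — sample mean vector:
  mean(X) = (3 + 7 + 9 + 1 + 3 + 3) / 6 = 26/6 = 4.3333
  mean(Y) = (6 + 9 + 8 + 4 + 6 + 9) / 6 = 42/6 = 7
  x̄ = (4.3333, 7),  deviation x̄ - mu_0 = (4.3333, 7) - (5, 2) = (-0.6667, 5).

Step 2 — sample covariance matrix, S[i,j] = (1/(n-1)) · Σ_k (x_{k,i} - mean_i) · (x_{k,j} - mean_j), divisor n-1 = 5:
  S[X,X] = ((-1.3333)·(-1.3333) + (2.6667)·(2.6667) + (4.6667)·(4.6667) + (-3.3333)·(-3.3333) + (-1.3333)·(-1.3333) + (-1.3333)·(-1.3333)) / 5 = 45.3333/5 = 9.0667
  S[X,Y] = ((-1.3333)·(-1) + (2.6667)·(2) + (4.6667)·(1) + (-3.3333)·(-3) + (-1.3333)·(-1) + (-1.3333)·(2)) / 5 = 20/5 = 4
  S[Y,Y] = ((-1)·(-1) + (2)·(2) + (1)·(1) + (-3)·(-3) + (-1)·(-1) + (2)·(2)) / 5 = 20/5 = 4
  S = [[9.0667, 4],
 [4, 4]].

Step 3 — invert S. det(S) = 9.0667·4 - (4)² = 20.2667.
  S^{-1} = (1/det) · [[d, -b], [-b, a]] = [[0.1974, -0.1974],
 [-0.1974, 0.4474]].

Step 4 — quadratic form (x̄ - mu_0)^T · S^{-1} · (x̄ - mu_0):
  S^{-1} · (x̄ - mu_0) = (-1.1184, 2.3684),
  (x̄ - mu_0)^T · [...] = (-0.6667)·(-1.1184) + (5)·(2.3684) = 12.5877.

Step 5 — scale by n: T² = 6 · 12.5877 = 75.5263.

T² ≈ 75.5263


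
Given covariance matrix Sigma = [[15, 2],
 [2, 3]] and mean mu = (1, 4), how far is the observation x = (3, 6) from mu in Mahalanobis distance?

Step 1 — centre the observation: (x - mu) = (2, 2).

Step 2 — invert Sigma. det(Sigma) = 15·3 - (2)² = 41.
  Sigma^{-1} = (1/det) · [[d, -b], [-b, a]] = [[0.0732, -0.0488],
 [-0.0488, 0.3659]].

Step 3 — form the quadratic (x - mu)^T · Sigma^{-1} · (x - mu):
  Sigma^{-1} · (x - mu) = (0.0488, 0.6341).
  (x - mu)^T · [Sigma^{-1} · (x - mu)] = (2)·(0.0488) + (2)·(0.6341) = 1.3659.

Step 4 — take square root: d = √(1.3659) ≈ 1.1687.

d(x, mu) = √(1.3659) ≈ 1.1687


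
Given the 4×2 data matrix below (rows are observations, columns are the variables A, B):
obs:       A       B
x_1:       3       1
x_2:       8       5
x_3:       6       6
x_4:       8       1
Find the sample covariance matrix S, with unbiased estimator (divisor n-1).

Step 1 — column means:
  mean(A) = (3 + 8 + 6 + 8) / 4 = 25/4 = 6.25
  mean(B) = (1 + 5 + 6 + 1) / 4 = 13/4 = 3.25

Step 2 — sample covariance S[i,j] = (1/(n-1)) · Σ_k (x_{k,i} - mean_i) · (x_{k,j} - mean_j), with n-1 = 3.
  S[A,A] = ((-3.25)·(-3.25) + (1.75)·(1.75) + (-0.25)·(-0.25) + (1.75)·(1.75)) / 3 = 16.75/3 = 5.5833
  S[A,B] = ((-3.25)·(-2.25) + (1.75)·(1.75) + (-0.25)·(2.75) + (1.75)·(-2.25)) / 3 = 5.75/3 = 1.9167
  S[B,B] = ((-2.25)·(-2.25) + (1.75)·(1.75) + (2.75)·(2.75) + (-2.25)·(-2.25)) / 3 = 20.75/3 = 6.9167

S is symmetric (S[j,i] = S[i,j]). Assembling:

S = [[5.5833, 1.9167],
 [1.9167, 6.9167]]


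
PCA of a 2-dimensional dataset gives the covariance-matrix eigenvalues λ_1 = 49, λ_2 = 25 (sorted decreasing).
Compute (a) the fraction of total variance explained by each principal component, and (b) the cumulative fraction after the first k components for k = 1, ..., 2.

Step 1 — total variance = trace(Sigma) = Σ λ_i = 49 + 25 = 74.

Step 2 — fraction explained by component i = λ_i / Σ λ:
  PC1: 49/74 = 0.6622
  PC2: 25/74 = 0.3378

Step 3 — cumulative fraction after k components = (λ_1 + ... + λ_k) / Σ λ:
  k = 1: 49/74 = 0.6622
  k = 2: (49 + 25)/74 = 74/74 = 1

Summary (fraction, with percent):

explained: PC1 0.6622 (66.22%), PC2 0.3378 (33.78%);  cumulative: 0.6622, 1


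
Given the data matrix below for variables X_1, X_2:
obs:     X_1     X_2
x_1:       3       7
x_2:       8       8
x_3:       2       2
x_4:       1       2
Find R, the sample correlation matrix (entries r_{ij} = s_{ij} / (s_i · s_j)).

Step 1 — column means:
  mean(X_1) = (3 + 8 + 2 + 1) / 4 = 14/4 = 3.5
  mean(X_2) = (7 + 8 + 2 + 2) / 4 = 19/4 = 4.75

Step 2 — sample variances and covariances s[i,j] = (1/(n-1)) · Σ_k (x_{k,i} - mean_i) · (x_{k,j} - mean_j), with n-1 = 3:
  s[X_1,X_1] = ((-0.5)·(-0.5) + (4.5)·(4.5) + (-1.5)·(-1.5) + (-2.5)·(-2.5)) / 3 = 29/3 = 9.6667
  s[X_1,X_2] = ((-0.5)·(2.25) + (4.5)·(3.25) + (-1.5)·(-2.75) + (-2.5)·(-2.75)) / 3 = 24.5/3 = 8.1667
  s[X_2,X_2] = ((2.25)·(2.25) + (3.25)·(3.25) + (-2.75)·(-2.75) + (-2.75)·(-2.75)) / 3 = 30.75/3 = 10.25
  Sample standard deviations s_i = √(s[i,i]):
  s(X_1) = √(9.6667) = 3.1091
  s(X_2) = √(10.25) = 3.2016

Step 3 — r_{ij} = s_{ij} / (s_i · s_j):
  r[X_1,X_1] = 1 (diagonal).
  r[X_1,X_2] = 8.1667 / (3.1091 · 3.2016) = 8.1667 / 9.9541 = 0.8204
  r[X_2,X_2] = 1 (diagonal).

R is symmetric with unit diagonal. Assembling:

R = [[1, 0.8204],
 [0.8204, 1]]


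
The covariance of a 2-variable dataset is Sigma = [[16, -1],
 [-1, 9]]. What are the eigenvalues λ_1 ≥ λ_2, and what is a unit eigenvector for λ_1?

Step 1 — characteristic polynomial of 2×2 Sigma:
  det(Sigma - λI) = λ² - trace · λ + det = 0.
  trace = 16 + 9 = 25, det = 16·9 - (-1)² = 143.
Step 2 — discriminant:
  Δ = trace² - 4·det = 625 - 572 = 53.
Step 3 — eigenvalues:
  λ = (trace ± √Δ)/2 = (25 ± 7.2801)/2,
  λ_1 = 16.1401,  λ_2 = 8.8599.

Step 4 — unit eigenvector for λ_1: solve (Sigma - λ_1 I)v = 0. First row:
  (16 - 16.1401)·v_x + (-1)·v_y = 0, i.e. (-0.1401)·v_x + (-1)·v_y = 0,
  so v ∝ (b, λ_1 - a) = (-1, 0.1401); multiply by -1 so the first entry is positive: u = (1, -0.1401).
  ||u|| = √((1)² + (-0.1401)²) = √(1.0196) ≈ 1.0098,
  v_1 = u/||u|| ≈ (0.9903, -0.1387) (||v_1|| = 1).

λ_1 = 16.1401,  λ_2 = 8.8599;  v_1 ≈ (0.9903, -0.1387)


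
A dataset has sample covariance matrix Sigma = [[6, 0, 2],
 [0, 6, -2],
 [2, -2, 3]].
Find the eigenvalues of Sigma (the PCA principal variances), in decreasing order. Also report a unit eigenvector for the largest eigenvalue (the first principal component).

Step 1 — characteristic polynomial p(λ) = det(λI - Sigma) = λ³ - tr·λ² + c_1·λ - det, where tr = trace, c_1 = sum of the principal 2×2 minors, det = det(Sigma):
  tr = 6 + 6 + 3 = 15,
  c_1 = (6·6 - (0)²) + (6·3 - (2)²) + (6·3 - (-2)²) = 36 + 14 + 14 = 64,
  det = 6·(6·3 - (-2)²) - (0)·((0)·3 - (-2)·(2)) + (2)·((0)·(-2) - 6·(2)) = 6·(14) - (0)·(4) + (2)·(-12) = 60.
  So p(λ) = λ³ - 15λ² + 64λ - 60.
Step 2 — look for an integer root (rational root theorem: any rational root is an integer divisor of 60). Testing λ = 6:
  p(6) = 216 - 540 + 384 - 60 = 0  ✓
  Dividing out (λ - 6): p(λ) = (λ - 6)(λ² - 9λ + 10).
Step 3 — remaining eigenvalues from the quadratic λ² - 9λ + 10 = 0:
  Δ = 9² - 4·10 = 81 - 40 = 41,  λ = (9 ± √41)/2 = (9 ± 6.4031)/2 ≈ 7.7016 or 1.2984.
  Sorted: λ_1 = 7.7016,  λ_2 = 6,  λ_3 = 1.2984  (check: sum = 15 = tr ✓).

Step 4 — unit eigenvector for λ_1 ≈ 7.7016: v spans the null space of (Sigma - λ_1 I), whose rows are
  r_1 = (-1.7016, 0, 2),  r_2 = (0, -1.7016, -2),  r_3 = (2, -2, -4.7016).
  v is orthogonal to every row, so take v ∝ r_1 × r_2 = ((0)·(-2) - (2)·(-1.7016), (2)·(0) - (-1.7016)·(-2), (-1.7016)·(-1.7016) - (0)·(0)) ≈ (3.4031, -3.4031, 2.8953).
  Let u = (3.4031, -3.4031, 2.8953).
  ||u|| = √((3.4031)² + (-3.4031)² + (2.8953)²) = √(31.5454) ≈ 5.6165,  v_1 = u/||u|| ≈ (0.6059, -0.6059, 0.5155) (||v_1|| = 1).

λ_1 = 7.7016,  λ_2 = 6,  λ_3 = 1.2984;  v_1 ≈ (0.6059, -0.6059, 0.5155)


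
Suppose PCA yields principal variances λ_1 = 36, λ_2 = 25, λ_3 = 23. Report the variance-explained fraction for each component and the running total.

Step 1 — total variance = trace(Sigma) = Σ λ_i = 36 + 25 + 23 = 84.

Step 2 — fraction explained by component i = λ_i / Σ λ:
  PC1: 36/84 = 0.4286
  PC2: 25/84 = 0.2976
  PC3: 23/84 = 0.2738

Step 3 — cumulative fraction after k components = (λ_1 + ... + λ_k) / Σ λ:
  k = 1: 36/84 = 0.4286
  k = 2: (36 + 25)/84 = 61/84 = 0.7262
  k = 3: (36 + 25 + 23)/84 = 84/84 = 1

Summary (fraction, with percent):

explained: PC1 0.4286 (42.86%), PC2 0.2976 (29.76%), PC3 0.2738 (27.38%);  cumulative: 0.4286, 0.7262, 1


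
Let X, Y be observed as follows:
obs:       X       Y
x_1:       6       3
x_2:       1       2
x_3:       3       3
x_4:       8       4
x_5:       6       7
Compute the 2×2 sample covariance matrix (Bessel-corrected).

Step 1 — column means:
  mean(X) = (6 + 1 + 3 + 8 + 6) / 5 = 24/5 = 4.8
  mean(Y) = (3 + 2 + 3 + 4 + 7) / 5 = 19/5 = 3.8

Step 2 — sample covariance S[i,j] = (1/(n-1)) · Σ_k (x_{k,i} - mean_i) · (x_{k,j} - mean_j), with n-1 = 4.
  S[X,X] = ((1.2)·(1.2) + (-3.8)·(-3.8) + (-1.8)·(-1.8) + (3.2)·(3.2) + (1.2)·(1.2)) / 4 = 30.8/4 = 7.7
  S[X,Y] = ((1.2)·(-0.8) + (-3.8)·(-1.8) + (-1.8)·(-0.8) + (3.2)·(0.2) + (1.2)·(3.2)) / 4 = 11.8/4 = 2.95
  S[Y,Y] = ((-0.8)·(-0.8) + (-1.8)·(-1.8) + (-0.8)·(-0.8) + (0.2)·(0.2) + (3.2)·(3.2)) / 4 = 14.8/4 = 3.7

S is symmetric (S[j,i] = S[i,j]). Assembling:

S = [[7.7, 2.95],
 [2.95, 3.7]]


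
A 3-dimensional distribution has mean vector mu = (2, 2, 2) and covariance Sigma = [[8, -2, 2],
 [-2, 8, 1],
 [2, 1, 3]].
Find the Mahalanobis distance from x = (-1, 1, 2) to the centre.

Step 1 — centre the observation: (x - mu) = (-3, -1, 0).

Step 2 — invert Sigma (cofactor / det for 3×3, or solve directly):
  Sigma^{-1} = [[0.1742, 0.0606, -0.1364],
 [0.0606, 0.1515, -0.0909],
 [-0.1364, -0.0909, 0.4545]].

Step 3 — form the quadratic (x - mu)^T · Sigma^{-1} · (x - mu):
  Sigma^{-1} · (x - mu) = (-0.5833, -0.3333, 0.5).
  (x - mu)^T · [Sigma^{-1} · (x - mu)] = (-3)·(-0.5833) + (-1)·(-0.3333) + (0)·(0.5) = 2.0833.

Step 4 — take square root: d = √(2.0833) ≈ 1.4434.

d(x, mu) = √(2.0833) ≈ 1.4434


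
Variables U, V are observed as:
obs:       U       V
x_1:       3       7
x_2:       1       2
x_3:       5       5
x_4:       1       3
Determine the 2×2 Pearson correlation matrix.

Step 1 — column means:
  mean(U) = (3 + 1 + 5 + 1) / 4 = 10/4 = 2.5
  mean(V) = (7 + 2 + 5 + 3) / 4 = 17/4 = 4.25

Step 2 — sample variances and covariances s[i,j] = (1/(n-1)) · Σ_k (x_{k,i} - mean_i) · (x_{k,j} - mean_j), with n-1 = 3:
  s[U,U] = ((0.5)·(0.5) + (-1.5)·(-1.5) + (2.5)·(2.5) + (-1.5)·(-1.5)) / 3 = 11/3 = 3.6667
  s[U,V] = ((0.5)·(2.75) + (-1.5)·(-2.25) + (2.5)·(0.75) + (-1.5)·(-1.25)) / 3 = 8.5/3 = 2.8333
  s[V,V] = ((2.75)·(2.75) + (-2.25)·(-2.25) + (0.75)·(0.75) + (-1.25)·(-1.25)) / 3 = 14.75/3 = 4.9167
  Sample standard deviations s_i = √(s[i,i]):
  s(U) = √(3.6667) = 1.9149
  s(V) = √(4.9167) = 2.2174

Step 3 — r_{ij} = s_{ij} / (s_i · s_j):
  r[U,U] = 1 (diagonal).
  r[U,V] = 2.8333 / (1.9149 · 2.2174) = 2.8333 / 4.2459 = 0.6673
  r[V,V] = 1 (diagonal).

R is symmetric with unit diagonal. Assembling:

R = [[1, 0.6673],
 [0.6673, 1]]


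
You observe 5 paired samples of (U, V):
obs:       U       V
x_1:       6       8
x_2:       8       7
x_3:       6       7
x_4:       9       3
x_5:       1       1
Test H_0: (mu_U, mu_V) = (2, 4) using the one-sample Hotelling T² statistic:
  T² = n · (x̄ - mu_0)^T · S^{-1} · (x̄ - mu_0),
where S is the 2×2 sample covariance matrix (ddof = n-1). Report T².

Step 1 — sample mean vector:
  mean(U) = (6 + 8 + 6 + 9 + 1) / 5 = 30/5 = 6
  mean(V) = (8 + 7 + 7 + 3 + 1) / 5 = 26/5 = 5.2
  x̄ = (6, 5.2),  deviation x̄ - mu_0 = (6, 5.2) - (2, 4) = (4, 1.2).

Step 2 — sample covariance matrix, S[i,j] = (1/(n-1)) · Σ_k (x_{k,i} - mean_i) · (x_{k,j} - mean_j), divisor n-1 = 4:
  S[U,U] = ((0)·(0) + (2)·(2) + (0)·(0) + (3)·(3) + (-5)·(-5)) / 4 = 38/4 = 9.5
  S[U,V] = ((0)·(2.8) + (2)·(1.8) + (0)·(1.8) + (3)·(-2.2) + (-5)·(-4.2)) / 4 = 18/4 = 4.5
  S[V,V] = ((2.8)·(2.8) + (1.8)·(1.8) + (1.8)·(1.8) + (-2.2)·(-2.2) + (-4.2)·(-4.2)) / 4 = 36.8/4 = 9.2
  S = [[9.5, 4.5],
 [4.5, 9.2]].

Step 3 — invert S. det(S) = 9.5·9.2 - (4.5)² = 67.15.
  S^{-1} = (1/det) · [[d, -b], [-b, a]] = [[0.137, -0.067],
 [-0.067, 0.1415]].

Step 4 — quadratic form (x̄ - mu_0)^T · S^{-1} · (x̄ - mu_0):
  S^{-1} · (x̄ - mu_0) = (0.4676, -0.0983),
  (x̄ - mu_0)^T · [...] = (4)·(0.4676) + (1.2)·(-0.0983) = 1.7525.

Step 5 — scale by n: T² = 5 · 1.7525 = 8.7625.

T² ≈ 8.7625


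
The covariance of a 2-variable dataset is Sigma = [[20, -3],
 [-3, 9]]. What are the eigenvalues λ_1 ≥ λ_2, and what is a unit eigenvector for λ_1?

Step 1 — characteristic polynomial of 2×2 Sigma:
  det(Sigma - λI) = λ² - trace · λ + det = 0.
  trace = 20 + 9 = 29, det = 20·9 - (-3)² = 171.
Step 2 — discriminant:
  Δ = trace² - 4·det = 841 - 684 = 157.
Step 3 — eigenvalues:
  λ = (trace ± √Δ)/2 = (29 ± 12.53)/2,
  λ_1 = 20.765,  λ_2 = 8.235.

Step 4 — unit eigenvector for λ_1: solve (Sigma - λ_1 I)v = 0. First row:
  (20 - 20.765)·v_x + (-3)·v_y = 0, i.e. (-0.765)·v_x + (-3)·v_y = 0,
  so v ∝ (b, λ_1 - a) = (-3, 0.765); multiply by -1 so the first entry is positive: u = (3, -0.765).
  ||u|| = √((3)² + (-0.765)²) = √(9.5852) ≈ 3.096,
  v_1 = u/||u|| ≈ (0.969, -0.2471) (||v_1|| = 1).

λ_1 = 20.765,  λ_2 = 8.235;  v_1 ≈ (0.969, -0.2471)


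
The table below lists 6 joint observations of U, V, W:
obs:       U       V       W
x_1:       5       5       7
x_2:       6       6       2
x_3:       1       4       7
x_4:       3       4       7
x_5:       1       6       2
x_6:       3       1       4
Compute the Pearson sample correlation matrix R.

Step 1 — column means:
  mean(U) = (5 + 6 + 1 + 3 + 1 + 3) / 6 = 19/6 = 3.1667
  mean(V) = (5 + 6 + 4 + 4 + 6 + 1) / 6 = 26/6 = 4.3333
  mean(W) = (7 + 2 + 7 + 7 + 2 + 4) / 6 = 29/6 = 4.8333

Step 2 — sample variances and covariances s[i,j] = (1/(n-1)) · Σ_k (x_{k,i} - mean_i) · (x_{k,j} - mean_j), with n-1 = 5:
  s[U,U] = ((1.8333)·(1.8333) + (2.8333)·(2.8333) + (-2.1667)·(-2.1667) + (-0.1667)·(-0.1667) + (-2.1667)·(-2.1667) + (-0.1667)·(-0.1667)) / 5 = 20.8333/5 = 4.1667
  s[U,V] = ((1.8333)·(0.6667) + (2.8333)·(1.6667) + (-2.1667)·(-0.3333) + (-0.1667)·(-0.3333) + (-2.1667)·(1.6667) + (-0.1667)·(-3.3333)) / 5 = 3.6667/5 = 0.7333
  s[U,W] = ((1.8333)·(2.1667) + (2.8333)·(-2.8333) + (-2.1667)·(2.1667) + (-0.1667)·(2.1667) + (-2.1667)·(-2.8333) + (-0.1667)·(-0.8333)) / 5 = -2.8333/5 = -0.5667
  s[V,V] = ((0.6667)·(0.6667) + (1.6667)·(1.6667) + (-0.3333)·(-0.3333) + (-0.3333)·(-0.3333) + (1.6667)·(1.6667) + (-3.3333)·(-3.3333)) / 5 = 17.3333/5 = 3.4667
  s[V,W] = ((0.6667)·(2.1667) + (1.6667)·(-2.8333) + (-0.3333)·(2.1667) + (-0.3333)·(2.1667) + (1.6667)·(-2.8333) + (-3.3333)·(-0.8333)) / 5 = -6.6667/5 = -1.3333
  s[W,W] = ((2.1667)·(2.1667) + (-2.8333)·(-2.8333) + (2.1667)·(2.1667) + (2.1667)·(2.1667) + (-2.8333)·(-2.8333) + (-0.8333)·(-0.8333)) / 5 = 30.8333/5 = 6.1667
  Sample standard deviations s_i = √(s[i,i]):
  s(U) = √(4.1667) = 2.0412
  s(V) = √(3.4667) = 1.8619
  s(W) = √(6.1667) = 2.4833

Step 3 — r_{ij} = s_{ij} / (s_i · s_j):
  r[U,U] = 1 (diagonal).
  r[U,V] = 0.7333 / (2.0412 · 1.8619) = 0.7333 / 3.8006 = 0.193
  r[U,W] = -0.5667 / (2.0412 · 2.4833) = -0.5667 / 5.069 = -0.1118
  r[V,V] = 1 (diagonal).
  r[V,W] = -1.3333 / (1.8619 · 2.4833) = -1.3333 / 4.6236 = -0.2884
  r[W,W] = 1 (diagonal).

R is symmetric with unit diagonal. Assembling:

R = [[1, 0.193, -0.1118],
 [0.193, 1, -0.2884],
 [-0.1118, -0.2884, 1]]


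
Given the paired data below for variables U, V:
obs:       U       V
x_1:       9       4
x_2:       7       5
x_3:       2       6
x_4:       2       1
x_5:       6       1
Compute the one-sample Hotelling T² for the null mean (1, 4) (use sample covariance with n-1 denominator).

Step 1 — sample mean vector:
  mean(U) = (9 + 7 + 2 + 2 + 6) / 5 = 26/5 = 5.2
  mean(V) = (4 + 5 + 6 + 1 + 1) / 5 = 17/5 = 3.4
  x̄ = (5.2, 3.4),  deviation x̄ - mu_0 = (5.2, 3.4) - (1, 4) = (4.2, -0.6).

Step 2 — sample covariance matrix, S[i,j] = (1/(n-1)) · Σ_k (x_{k,i} - mean_i) · (x_{k,j} - mean_j), divisor n-1 = 4:
  S[U,U] = ((3.8)·(3.8) + (1.8)·(1.8) + (-3.2)·(-3.2) + (-3.2)·(-3.2) + (0.8)·(0.8)) / 4 = 38.8/4 = 9.7
  S[U,V] = ((3.8)·(0.6) + (1.8)·(1.6) + (-3.2)·(2.6) + (-3.2)·(-2.4) + (0.8)·(-2.4)) / 4 = 2.6/4 = 0.65
  S[V,V] = ((0.6)·(0.6) + (1.6)·(1.6) + (2.6)·(2.6) + (-2.4)·(-2.4) + (-2.4)·(-2.4)) / 4 = 21.2/4 = 5.3
  S = [[9.7, 0.65],
 [0.65, 5.3]].

Step 3 — invert S. det(S) = 9.7·5.3 - (0.65)² = 50.9875.
  S^{-1} = (1/det) · [[d, -b], [-b, a]] = [[0.1039, -0.0127],
 [-0.0127, 0.1902]].

Step 4 — quadratic form (x̄ - mu_0)^T · S^{-1} · (x̄ - mu_0):
  S^{-1} · (x̄ - mu_0) = (0.4442, -0.1677),
  (x̄ - mu_0)^T · [...] = (4.2)·(0.4442) + (-0.6)·(-0.1677) = 1.9664.

Step 5 — scale by n: T² = 5 · 1.9664 = 9.8318.

T² ≈ 9.8318


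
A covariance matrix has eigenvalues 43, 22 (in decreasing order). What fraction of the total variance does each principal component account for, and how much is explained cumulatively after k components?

Step 1 — total variance = trace(Sigma) = Σ λ_i = 43 + 22 = 65.

Step 2 — fraction explained by component i = λ_i / Σ λ:
  PC1: 43/65 = 0.6615
  PC2: 22/65 = 0.3385

Step 3 — cumulative fraction after k components = (λ_1 + ... + λ_k) / Σ λ:
  k = 1: 43/65 = 0.6615
  k = 2: (43 + 22)/65 = 65/65 = 1

Summary (fraction, with percent):

explained: PC1 0.6615 (66.15%), PC2 0.3385 (33.85%);  cumulative: 0.6615, 1


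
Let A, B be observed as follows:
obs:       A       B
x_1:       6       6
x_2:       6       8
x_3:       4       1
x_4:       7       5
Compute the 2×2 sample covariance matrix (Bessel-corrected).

Step 1 — column means:
  mean(A) = (6 + 6 + 4 + 7) / 4 = 23/4 = 5.75
  mean(B) = (6 + 8 + 1 + 5) / 4 = 20/4 = 5

Step 2 — sample covariance S[i,j] = (1/(n-1)) · Σ_k (x_{k,i} - mean_i) · (x_{k,j} - mean_j), with n-1 = 3.
  S[A,A] = ((0.25)·(0.25) + (0.25)·(0.25) + (-1.75)·(-1.75) + (1.25)·(1.25)) / 3 = 4.75/3 = 1.5833
  S[A,B] = ((0.25)·(1) + (0.25)·(3) + (-1.75)·(-4) + (1.25)·(0)) / 3 = 8/3 = 2.6667
  S[B,B] = ((1)·(1) + (3)·(3) + (-4)·(-4) + (0)·(0)) / 3 = 26/3 = 8.6667

S is symmetric (S[j,i] = S[i,j]). Assembling:

S = [[1.5833, 2.6667],
 [2.6667, 8.6667]]


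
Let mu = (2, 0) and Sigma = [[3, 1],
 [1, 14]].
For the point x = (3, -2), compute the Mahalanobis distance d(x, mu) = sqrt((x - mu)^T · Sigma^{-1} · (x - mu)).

Step 1 — centre the observation: (x - mu) = (1, -2).

Step 2 — invert Sigma. det(Sigma) = 3·14 - (1)² = 41.
  Sigma^{-1} = (1/det) · [[d, -b], [-b, a]] = [[0.3415, -0.0244],
 [-0.0244, 0.0732]].

Step 3 — form the quadratic (x - mu)^T · Sigma^{-1} · (x - mu):
  Sigma^{-1} · (x - mu) = (0.3902, -0.1707).
  (x - mu)^T · [Sigma^{-1} · (x - mu)] = (1)·(0.3902) + (-2)·(-0.1707) = 0.7317.

Step 4 — take square root: d = √(0.7317) ≈ 0.8554.

d(x, mu) = √(0.7317) ≈ 0.8554


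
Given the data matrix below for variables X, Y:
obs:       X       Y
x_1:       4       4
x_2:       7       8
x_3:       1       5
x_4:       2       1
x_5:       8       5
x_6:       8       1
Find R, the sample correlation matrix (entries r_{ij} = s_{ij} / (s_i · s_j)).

Step 1 — column means:
  mean(X) = (4 + 7 + 1 + 2 + 8 + 8) / 6 = 30/6 = 5
  mean(Y) = (4 + 8 + 5 + 1 + 5 + 1) / 6 = 24/6 = 4

Step 2 — sample variances and covariances s[i,j] = (1/(n-1)) · Σ_k (x_{k,i} - mean_i) · (x_{k,j} - mean_j), with n-1 = 5:
  s[X,X] = ((-1)·(-1) + (2)·(2) + (-4)·(-4) + (-3)·(-3) + (3)·(3) + (3)·(3)) / 5 = 48/5 = 9.6
  s[X,Y] = ((-1)·(0) + (2)·(4) + (-4)·(1) + (-3)·(-3) + (3)·(1) + (3)·(-3)) / 5 = 7/5 = 1.4
  s[Y,Y] = ((0)·(0) + (4)·(4) + (1)·(1) + (-3)·(-3) + (1)·(1) + (-3)·(-3)) / 5 = 36/5 = 7.2
  Sample standard deviations s_i = √(s[i,i]):
  s(X) = √(9.6) = 3.0984
  s(Y) = √(7.2) = 2.6833

Step 3 — r_{ij} = s_{ij} / (s_i · s_j):
  r[X,X] = 1 (diagonal).
  r[X,Y] = 1.4 / (3.0984 · 2.6833) = 1.4 / 8.3138 = 0.1684
  r[Y,Y] = 1 (diagonal).

R is symmetric with unit diagonal. Assembling:

R = [[1, 0.1684],
 [0.1684, 1]]


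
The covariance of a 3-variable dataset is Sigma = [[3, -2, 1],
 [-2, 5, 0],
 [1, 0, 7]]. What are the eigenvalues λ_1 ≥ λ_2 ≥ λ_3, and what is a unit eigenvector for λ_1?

Step 1 — characteristic polynomial p(λ) = det(λI - Sigma) = λ³ - tr·λ² + c_1·λ - det, where tr = trace, c_1 = sum of the principal 2×2 minors, det = det(Sigma):
  tr = 3 + 5 + 7 = 15,
  c_1 = (3·5 - (-2)²) + (3·7 - (1)²) + (5·7 - (0)²) = 11 + 20 + 35 = 66,
  det = 3·(5·7 - (0)²) - (-2)·((-2)·7 - (0)·(1)) + (1)·((-2)·(0) - 5·(1)) = 3·(35) - (-2)·(-14) + (1)·(-5) = 72.
  So p(λ) = λ³ - 15λ² + 66λ - 72.
Step 2 — look for an integer root (rational root theorem: any rational root is an integer divisor of 72). Testing λ = 6:
  p(6) = 216 - 540 + 396 - 72 = 0  ✓
  Dividing out (λ - 6): p(λ) = (λ - 6)(λ² - 9λ + 12).
Step 3 — remaining eigenvalues from the quadratic λ² - 9λ + 12 = 0:
  Δ = 9² - 4·12 = 81 - 48 = 33,  λ = (9 ± √33)/2 = (9 ± 5.7446)/2 ≈ 7.3723 or 1.6277.
  Sorted: λ_1 = 7.3723,  λ_2 = 6,  λ_3 = 1.6277  (check: sum = 15 = tr ✓).

Step 4 — unit eigenvector for λ_1 ≈ 7.3723: v spans the null space of (Sigma - λ_1 I), whose rows are
  r_1 = (-4.3723, -2, 1),  r_2 = (-2, -2.3723, 0),  r_3 = (1, 0, -0.3723).
  v is orthogonal to every row, so take v ∝ r_1 × r_2 = ((-2)·(0) - (1)·(-2.3723), (1)·(-2) - (-4.3723)·(0), (-4.3723)·(-2.3723) - (-2)·(-2)) ≈ (2.3723, -2, 6.3723).
  Let u = (2.3723, -2, 6.3723).
  ||u|| = √((2.3723)² + (-2)² + (6.3723)²) = √(50.2337) ≈ 7.0876,  v_1 = u/||u|| ≈ (0.3347, -0.2822, 0.8991) (||v_1|| = 1).

λ_1 = 7.3723,  λ_2 = 6,  λ_3 = 1.6277;  v_1 ≈ (0.3347, -0.2822, 0.8991)


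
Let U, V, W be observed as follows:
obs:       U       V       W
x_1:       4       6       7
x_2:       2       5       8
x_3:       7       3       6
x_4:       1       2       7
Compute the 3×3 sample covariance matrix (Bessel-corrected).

Step 1 — column means:
  mean(U) = (4 + 2 + 7 + 1) / 4 = 14/4 = 3.5
  mean(V) = (6 + 5 + 3 + 2) / 4 = 16/4 = 4
  mean(W) = (7 + 8 + 6 + 7) / 4 = 28/4 = 7

Step 2 — sample covariance S[i,j] = (1/(n-1)) · Σ_k (x_{k,i} - mean_i) · (x_{k,j} - mean_j), with n-1 = 3.
  S[U,U] = ((0.5)·(0.5) + (-1.5)·(-1.5) + (3.5)·(3.5) + (-2.5)·(-2.5)) / 3 = 21/3 = 7
  S[U,V] = ((0.5)·(2) + (-1.5)·(1) + (3.5)·(-1) + (-2.5)·(-2)) / 3 = 1/3 = 0.3333
  S[U,W] = ((0.5)·(0) + (-1.5)·(1) + (3.5)·(-1) + (-2.5)·(0)) / 3 = -5/3 = -1.6667
  S[V,V] = ((2)·(2) + (1)·(1) + (-1)·(-1) + (-2)·(-2)) / 3 = 10/3 = 3.3333
  S[V,W] = ((2)·(0) + (1)·(1) + (-1)·(-1) + (-2)·(0)) / 3 = 2/3 = 0.6667
  S[W,W] = ((0)·(0) + (1)·(1) + (-1)·(-1) + (0)·(0)) / 3 = 2/3 = 0.6667

S is symmetric (S[j,i] = S[i,j]). Assembling:

S = [[7, 0.3333, -1.6667],
 [0.3333, 3.3333, 0.6667],
 [-1.6667, 0.6667, 0.6667]]


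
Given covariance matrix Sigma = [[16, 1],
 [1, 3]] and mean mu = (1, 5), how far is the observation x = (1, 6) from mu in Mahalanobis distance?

Step 1 — centre the observation: (x - mu) = (0, 1).

Step 2 — invert Sigma. det(Sigma) = 16·3 - (1)² = 47.
  Sigma^{-1} = (1/det) · [[d, -b], [-b, a]] = [[0.0638, -0.0213],
 [-0.0213, 0.3404]].

Step 3 — form the quadratic (x - mu)^T · Sigma^{-1} · (x - mu):
  Sigma^{-1} · (x - mu) = (-0.0213, 0.3404).
  (x - mu)^T · [Sigma^{-1} · (x - mu)] = (0)·(-0.0213) + (1)·(0.3404) = 0.3404.

Step 4 — take square root: d = √(0.3404) ≈ 0.5835.

d(x, mu) = √(0.3404) ≈ 0.5835


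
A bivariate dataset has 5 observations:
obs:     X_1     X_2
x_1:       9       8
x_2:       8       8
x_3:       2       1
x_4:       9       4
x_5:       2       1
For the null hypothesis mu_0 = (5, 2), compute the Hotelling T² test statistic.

Step 1 — sample mean vector:
  mean(X_1) = (9 + 8 + 2 + 9 + 2) / 5 = 30/5 = 6
  mean(X_2) = (8 + 8 + 1 + 4 + 1) / 5 = 22/5 = 4.4
  x̄ = (6, 4.4),  deviation x̄ - mu_0 = (6, 4.4) - (5, 2) = (1, 2.4).

Step 2 — sample covariance matrix, S[i,j] = (1/(n-1)) · Σ_k (x_{k,i} - mean_i) · (x_{k,j} - mean_j), divisor n-1 = 4:
  S[X_1,X_1] = ((3)·(3) + (2)·(2) + (-4)·(-4) + (3)·(3) + (-4)·(-4)) / 4 = 54/4 = 13.5
  S[X_1,X_2] = ((3)·(3.6) + (2)·(3.6) + (-4)·(-3.4) + (3)·(-0.4) + (-4)·(-3.4)) / 4 = 44/4 = 11
  S[X_2,X_2] = ((3.6)·(3.6) + (3.6)·(3.6) + (-3.4)·(-3.4) + (-0.4)·(-0.4) + (-3.4)·(-3.4)) / 4 = 49.2/4 = 12.3
  S = [[13.5, 11],
 [11, 12.3]].

Step 3 — invert S. det(S) = 13.5·12.3 - (11)² = 45.05.
  S^{-1} = (1/det) · [[d, -b], [-b, a]] = [[0.273, -0.2442],
 [-0.2442, 0.2997]].

Step 4 — quadratic form (x̄ - mu_0)^T · S^{-1} · (x̄ - mu_0):
  S^{-1} · (x̄ - mu_0) = (-0.313, 0.475),
  (x̄ - mu_0)^T · [...] = (1)·(-0.313) + (2.4)·(0.475) = 0.8271.

Step 5 — scale by n: T² = 5 · 0.8271 = 4.1354.

T² ≈ 4.1354


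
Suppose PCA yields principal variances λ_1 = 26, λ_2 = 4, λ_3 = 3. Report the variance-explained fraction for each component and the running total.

Step 1 — total variance = trace(Sigma) = Σ λ_i = 26 + 4 + 3 = 33.

Step 2 — fraction explained by component i = λ_i / Σ λ:
  PC1: 26/33 = 0.7879
  PC2: 4/33 = 0.1212
  PC3: 3/33 = 0.0909

Step 3 — cumulative fraction after k components = (λ_1 + ... + λ_k) / Σ λ:
  k = 1: 26/33 = 0.7879
  k = 2: (26 + 4)/33 = 30/33 = 0.9091
  k = 3: (26 + 4 + 3)/33 = 33/33 = 1

Summary (fraction, with percent):

explained: PC1 0.7879 (78.79%), PC2 0.1212 (12.12%), PC3 0.0909 (9.09%);  cumulative: 0.7879, 0.9091, 1


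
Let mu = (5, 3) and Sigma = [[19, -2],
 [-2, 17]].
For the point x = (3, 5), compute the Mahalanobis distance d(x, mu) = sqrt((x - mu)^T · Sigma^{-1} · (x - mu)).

Step 1 — centre the observation: (x - mu) = (-2, 2).

Step 2 — invert Sigma. det(Sigma) = 19·17 - (-2)² = 319.
  Sigma^{-1} = (1/det) · [[d, -b], [-b, a]] = [[0.0533, 0.0063],
 [0.0063, 0.0596]].

Step 3 — form the quadratic (x - mu)^T · Sigma^{-1} · (x - mu):
  Sigma^{-1} · (x - mu) = (-0.094, 0.1066).
  (x - mu)^T · [Sigma^{-1} · (x - mu)] = (-2)·(-0.094) + (2)·(0.1066) = 0.4013.

Step 4 — take square root: d = √(0.4013) ≈ 0.6334.

d(x, mu) = √(0.4013) ≈ 0.6334


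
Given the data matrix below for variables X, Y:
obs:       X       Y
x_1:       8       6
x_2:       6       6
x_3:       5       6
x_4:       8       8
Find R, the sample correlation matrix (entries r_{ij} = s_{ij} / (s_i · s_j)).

Step 1 — column means:
  mean(X) = (8 + 6 + 5 + 8) / 4 = 27/4 = 6.75
  mean(Y) = (6 + 6 + 6 + 8) / 4 = 26/4 = 6.5

Step 2 — sample variances and covariances s[i,j] = (1/(n-1)) · Σ_k (x_{k,i} - mean_i) · (x_{k,j} - mean_j), with n-1 = 3:
  s[X,X] = ((1.25)·(1.25) + (-0.75)·(-0.75) + (-1.75)·(-1.75) + (1.25)·(1.25)) / 3 = 6.75/3 = 2.25
  s[X,Y] = ((1.25)·(-0.5) + (-0.75)·(-0.5) + (-1.75)·(-0.5) + (1.25)·(1.5)) / 3 = 2.5/3 = 0.8333
  s[Y,Y] = ((-0.5)·(-0.5) + (-0.5)·(-0.5) + (-0.5)·(-0.5) + (1.5)·(1.5)) / 3 = 3/3 = 1
  Sample standard deviations s_i = √(s[i,i]):
  s(X) = √(2.25) = 1.5
  s(Y) = √(1) = 1

Step 3 — r_{ij} = s_{ij} / (s_i · s_j):
  r[X,X] = 1 (diagonal).
  r[X,Y] = 0.8333 / (1.5 · 1) = 0.8333 / 1.5 = 0.5556
  r[Y,Y] = 1 (diagonal).

R is symmetric with unit diagonal. Assembling:

R = [[1, 0.5556],
 [0.5556, 1]]


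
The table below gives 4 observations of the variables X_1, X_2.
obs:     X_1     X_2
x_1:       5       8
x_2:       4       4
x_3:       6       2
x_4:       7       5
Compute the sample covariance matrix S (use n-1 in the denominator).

Step 1 — column means:
  mean(X_1) = (5 + 4 + 6 + 7) / 4 = 22/4 = 5.5
  mean(X_2) = (8 + 4 + 2 + 5) / 4 = 19/4 = 4.75

Step 2 — sample covariance S[i,j] = (1/(n-1)) · Σ_k (x_{k,i} - mean_i) · (x_{k,j} - mean_j), with n-1 = 3.
  S[X_1,X_1] = ((-0.5)·(-0.5) + (-1.5)·(-1.5) + (0.5)·(0.5) + (1.5)·(1.5)) / 3 = 5/3 = 1.6667
  S[X_1,X_2] = ((-0.5)·(3.25) + (-1.5)·(-0.75) + (0.5)·(-2.75) + (1.5)·(0.25)) / 3 = -1.5/3 = -0.5
  S[X_2,X_2] = ((3.25)·(3.25) + (-0.75)·(-0.75) + (-2.75)·(-2.75) + (0.25)·(0.25)) / 3 = 18.75/3 = 6.25

S is symmetric (S[j,i] = S[i,j]). Assembling:

S = [[1.6667, -0.5],
 [-0.5, 6.25]]


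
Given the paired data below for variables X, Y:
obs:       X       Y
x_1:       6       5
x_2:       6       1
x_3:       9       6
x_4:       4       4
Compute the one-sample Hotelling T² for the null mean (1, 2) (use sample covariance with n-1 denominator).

Step 1 — sample mean vector:
  mean(X) = (6 + 6 + 9 + 4) / 4 = 25/4 = 6.25
  mean(Y) = (5 + 1 + 6 + 4) / 4 = 16/4 = 4
  x̄ = (6.25, 4),  deviation x̄ - mu_0 = (6.25, 4) - (1, 2) = (5.25, 2).

Step 2 — sample covariance matrix, S[i,j] = (1/(n-1)) · Σ_k (x_{k,i} - mean_i) · (x_{k,j} - mean_j), divisor n-1 = 3:
  S[X,X] = ((-0.25)·(-0.25) + (-0.25)·(-0.25) + (2.75)·(2.75) + (-2.25)·(-2.25)) / 3 = 12.75/3 = 4.25
  S[X,Y] = ((-0.25)·(1) + (-0.25)·(-3) + (2.75)·(2) + (-2.25)·(0)) / 3 = 6/3 = 2
  S[Y,Y] = ((1)·(1) + (-3)·(-3) + (2)·(2) + (0)·(0)) / 3 = 14/3 = 4.6667
  S = [[4.25, 2],
 [2, 4.6667]].

Step 3 — invert S. det(S) = 4.25·4.6667 - (2)² = 15.8333.
  S^{-1} = (1/det) · [[d, -b], [-b, a]] = [[0.2947, -0.1263],
 [-0.1263, 0.2684]].

Step 4 — quadratic form (x̄ - mu_0)^T · S^{-1} · (x̄ - mu_0):
  S^{-1} · (x̄ - mu_0) = (1.2947, -0.1263),
  (x̄ - mu_0)^T · [...] = (5.25)·(1.2947) + (2)·(-0.1263) = 6.5447.

Step 5 — scale by n: T² = 4 · 6.5447 = 26.1789.

T² ≈ 26.1789


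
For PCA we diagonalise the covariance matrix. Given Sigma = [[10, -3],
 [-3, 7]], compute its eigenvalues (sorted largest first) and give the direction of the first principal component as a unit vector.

Step 1 — characteristic polynomial of 2×2 Sigma:
  det(Sigma - λI) = λ² - trace · λ + det = 0.
  trace = 10 + 7 = 17, det = 10·7 - (-3)² = 61.
Step 2 — discriminant:
  Δ = trace² - 4·det = 289 - 244 = 45.
Step 3 — eigenvalues:
  λ = (trace ± √Δ)/2 = (17 ± 6.7082)/2,
  λ_1 = 11.8541,  λ_2 = 5.1459.

Step 4 — unit eigenvector for λ_1: solve (Sigma - λ_1 I)v = 0. First row:
  (10 - 11.8541)·v_x + (-3)·v_y = 0, i.e. (-1.8541)·v_x + (-3)·v_y = 0,
  so v ∝ (b, λ_1 - a) = (-3, 1.8541); multiply by -1 so the first entry is positive: u = (3, -1.8541).
  ||u|| = √((3)² + (-1.8541)²) = √(12.4377) ≈ 3.5267,
  v_1 = u/||u|| ≈ (0.8507, -0.5257) (||v_1|| = 1).

λ_1 = 11.8541,  λ_2 = 5.1459;  v_1 ≈ (0.8507, -0.5257)


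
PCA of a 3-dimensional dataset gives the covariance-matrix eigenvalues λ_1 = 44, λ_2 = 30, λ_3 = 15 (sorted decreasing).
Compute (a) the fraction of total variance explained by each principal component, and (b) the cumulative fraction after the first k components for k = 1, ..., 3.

Step 1 — total variance = trace(Sigma) = Σ λ_i = 44 + 30 + 15 = 89.

Step 2 — fraction explained by component i = λ_i / Σ λ:
  PC1: 44/89 = 0.4944
  PC2: 30/89 = 0.3371
  PC3: 15/89 = 0.1685

Step 3 — cumulative fraction after k components = (λ_1 + ... + λ_k) / Σ λ:
  k = 1: 44/89 = 0.4944
  k = 2: (44 + 30)/89 = 74/89 = 0.8315
  k = 3: (44 + 30 + 15)/89 = 89/89 = 1

Summary (fraction, with percent):

explained: PC1 0.4944 (49.44%), PC2 0.3371 (33.71%), PC3 0.1685 (16.85%);  cumulative: 0.4944, 0.8315, 1


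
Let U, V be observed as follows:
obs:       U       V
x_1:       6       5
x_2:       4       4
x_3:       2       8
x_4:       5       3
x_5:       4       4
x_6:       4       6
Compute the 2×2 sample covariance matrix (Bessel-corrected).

Step 1 — column means:
  mean(U) = (6 + 4 + 2 + 5 + 4 + 4) / 6 = 25/6 = 4.1667
  mean(V) = (5 + 4 + 8 + 3 + 4 + 6) / 6 = 30/6 = 5

Step 2 — sample covariance S[i,j] = (1/(n-1)) · Σ_k (x_{k,i} - mean_i) · (x_{k,j} - mean_j), with n-1 = 5.
  S[U,U] = ((1.8333)·(1.8333) + (-0.1667)·(-0.1667) + (-2.1667)·(-2.1667) + (0.8333)·(0.8333) + (-0.1667)·(-0.1667) + (-0.1667)·(-0.1667)) / 5 = 8.8333/5 = 1.7667
  S[U,V] = ((1.8333)·(0) + (-0.1667)·(-1) + (-2.1667)·(3) + (0.8333)·(-2) + (-0.1667)·(-1) + (-0.1667)·(1)) / 5 = -8/5 = -1.6
  S[V,V] = ((0)·(0) + (-1)·(-1) + (3)·(3) + (-2)·(-2) + (-1)·(-1) + (1)·(1)) / 5 = 16/5 = 3.2

S is symmetric (S[j,i] = S[i,j]). Assembling:

S = [[1.7667, -1.6],
 [-1.6, 3.2]]
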